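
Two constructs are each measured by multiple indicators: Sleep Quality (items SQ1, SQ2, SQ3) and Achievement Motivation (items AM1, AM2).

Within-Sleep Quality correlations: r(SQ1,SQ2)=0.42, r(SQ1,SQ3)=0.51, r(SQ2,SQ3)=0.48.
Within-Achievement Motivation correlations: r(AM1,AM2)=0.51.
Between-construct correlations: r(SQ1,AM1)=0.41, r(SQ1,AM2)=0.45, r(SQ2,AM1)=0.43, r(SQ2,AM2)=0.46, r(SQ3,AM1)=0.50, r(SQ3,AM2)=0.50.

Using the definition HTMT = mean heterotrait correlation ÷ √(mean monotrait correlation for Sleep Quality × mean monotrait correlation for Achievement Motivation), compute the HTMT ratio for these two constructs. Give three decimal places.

Mean between = 2.75/6 = 0.4583.
Mean within-SQ = 1.41/3 = 0.4700; mean within-AM = 0.51/1 = 0.5100.
Geometric mean = √(0.4700 × 0.5100) = 0.4896.
HTMT = 0.4583 / 0.4896 = 0.936.

0.936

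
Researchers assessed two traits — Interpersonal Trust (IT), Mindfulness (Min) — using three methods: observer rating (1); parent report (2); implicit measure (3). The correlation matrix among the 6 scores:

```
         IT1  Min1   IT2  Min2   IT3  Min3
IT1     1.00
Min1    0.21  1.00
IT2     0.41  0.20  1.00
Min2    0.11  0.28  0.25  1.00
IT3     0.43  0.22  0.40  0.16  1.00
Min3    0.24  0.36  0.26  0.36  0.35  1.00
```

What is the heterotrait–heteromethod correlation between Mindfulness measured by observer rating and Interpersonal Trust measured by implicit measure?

Different traits and methods: r(Min1, IT3) = 0.22.

0.22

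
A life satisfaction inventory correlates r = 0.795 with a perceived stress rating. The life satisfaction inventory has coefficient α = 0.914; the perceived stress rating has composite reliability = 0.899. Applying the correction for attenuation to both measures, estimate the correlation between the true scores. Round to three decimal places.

0.877

r_true = r_obs / √(r_xx · r_yy) = 0.795 / √(0.914 × 0.899) = 0.795 / √0.821686 = 0.795 / 0.9065 ≈ 0.877.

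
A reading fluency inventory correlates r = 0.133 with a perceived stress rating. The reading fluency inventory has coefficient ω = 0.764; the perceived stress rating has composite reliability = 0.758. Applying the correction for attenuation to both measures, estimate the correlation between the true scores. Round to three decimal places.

0.175

r_true = r_obs / √(r_xx · r_yy) = 0.133 / √(0.764 × 0.758) = 0.133 / √0.579112 = 0.133 / 0.7610 ≈ 0.175.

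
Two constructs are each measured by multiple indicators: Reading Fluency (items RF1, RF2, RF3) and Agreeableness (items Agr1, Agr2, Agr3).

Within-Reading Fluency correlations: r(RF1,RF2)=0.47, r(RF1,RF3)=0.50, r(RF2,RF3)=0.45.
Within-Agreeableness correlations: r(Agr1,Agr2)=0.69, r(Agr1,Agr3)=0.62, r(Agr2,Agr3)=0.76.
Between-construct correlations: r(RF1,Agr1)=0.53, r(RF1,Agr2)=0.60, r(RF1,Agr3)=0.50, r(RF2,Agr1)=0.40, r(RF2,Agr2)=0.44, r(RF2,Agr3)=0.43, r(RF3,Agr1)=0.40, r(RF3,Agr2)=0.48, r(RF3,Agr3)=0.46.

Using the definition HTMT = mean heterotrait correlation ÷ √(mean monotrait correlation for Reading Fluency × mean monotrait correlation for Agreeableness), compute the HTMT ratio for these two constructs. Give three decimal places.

Mean heterotrait r = 4.24/9 = 0.4711.
Mean within-RF = 1.42/3 = 0.4733; mean within-Agr = 2.07/3 = 0.6900.
Geometric mean = √(0.4733 × 0.6900) = 0.5715.
HTMT = 0.4711 / 0.5715 = 0.824.

0.824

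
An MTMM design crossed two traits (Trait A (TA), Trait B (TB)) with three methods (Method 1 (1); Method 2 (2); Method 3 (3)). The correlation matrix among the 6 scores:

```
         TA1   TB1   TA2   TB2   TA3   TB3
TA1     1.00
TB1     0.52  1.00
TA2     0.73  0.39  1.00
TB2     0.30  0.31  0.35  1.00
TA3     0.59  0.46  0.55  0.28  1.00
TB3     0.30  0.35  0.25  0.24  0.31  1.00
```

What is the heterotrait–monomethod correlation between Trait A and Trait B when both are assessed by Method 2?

Different traits, same method: r(TA2, TB2) = 0.35.

0.35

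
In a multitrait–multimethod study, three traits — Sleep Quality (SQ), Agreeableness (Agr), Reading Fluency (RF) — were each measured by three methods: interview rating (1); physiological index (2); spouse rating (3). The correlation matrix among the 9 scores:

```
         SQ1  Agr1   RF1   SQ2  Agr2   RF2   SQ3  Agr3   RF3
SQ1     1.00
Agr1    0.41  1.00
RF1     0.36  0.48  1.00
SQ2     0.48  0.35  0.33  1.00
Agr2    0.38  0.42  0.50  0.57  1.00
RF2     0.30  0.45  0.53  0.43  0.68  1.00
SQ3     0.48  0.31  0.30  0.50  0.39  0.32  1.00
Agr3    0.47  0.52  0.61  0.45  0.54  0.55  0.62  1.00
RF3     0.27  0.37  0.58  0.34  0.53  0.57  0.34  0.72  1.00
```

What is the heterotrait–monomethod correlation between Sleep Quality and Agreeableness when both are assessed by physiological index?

0.57

Different traits, same method: r(SQ2, Agr2) = 0.57.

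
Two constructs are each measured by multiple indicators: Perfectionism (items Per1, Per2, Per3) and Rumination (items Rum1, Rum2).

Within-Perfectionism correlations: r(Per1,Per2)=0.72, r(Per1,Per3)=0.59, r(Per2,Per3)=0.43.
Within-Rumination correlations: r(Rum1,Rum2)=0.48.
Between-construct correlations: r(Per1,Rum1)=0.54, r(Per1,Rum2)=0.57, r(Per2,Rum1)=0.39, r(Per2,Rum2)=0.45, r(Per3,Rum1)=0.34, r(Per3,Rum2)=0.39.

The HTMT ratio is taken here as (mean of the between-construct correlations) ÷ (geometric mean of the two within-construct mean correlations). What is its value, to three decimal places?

0.847

Mean between = 2.68/6 = 0.4467.
Mean within-Per = 1.74/3 = 0.5800; mean within-Rum = 0.48/1 = 0.4800.
Geometric mean = √(0.5800 × 0.4800) = 0.5276.
HTMT = 0.4467 / 0.5276 = 0.847.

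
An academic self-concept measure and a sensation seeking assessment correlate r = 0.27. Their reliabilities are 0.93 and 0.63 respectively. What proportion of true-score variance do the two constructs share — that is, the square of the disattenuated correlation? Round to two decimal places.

0.12

Disattenuated r = 0.27 / √(0.93 × 0.63) = 0.27 / 0.7654 = 0.3528.
Shared true-score variance = 0.3528² = 0.1245 ≈ 0.12.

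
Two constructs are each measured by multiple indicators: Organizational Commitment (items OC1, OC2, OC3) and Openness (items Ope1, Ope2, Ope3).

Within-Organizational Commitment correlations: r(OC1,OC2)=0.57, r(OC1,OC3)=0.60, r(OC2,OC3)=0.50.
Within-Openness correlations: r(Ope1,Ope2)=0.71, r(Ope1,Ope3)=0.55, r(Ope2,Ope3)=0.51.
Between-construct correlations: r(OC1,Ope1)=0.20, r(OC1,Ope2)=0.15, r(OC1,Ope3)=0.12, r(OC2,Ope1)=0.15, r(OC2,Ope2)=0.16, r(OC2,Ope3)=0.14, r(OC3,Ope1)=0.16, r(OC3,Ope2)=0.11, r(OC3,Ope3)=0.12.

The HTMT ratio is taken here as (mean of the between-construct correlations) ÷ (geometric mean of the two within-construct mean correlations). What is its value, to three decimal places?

Between-construct mean = 1.31/9 = 0.1456.
Mean within-OC = 1.67/3 = 0.5567; mean within-Ope = 1.77/3 = 0.5900.
Geometric mean = √(0.5567 × 0.5900) = 0.5731.
HTMT = 0.1456 / 0.5731 = 0.254.

0.254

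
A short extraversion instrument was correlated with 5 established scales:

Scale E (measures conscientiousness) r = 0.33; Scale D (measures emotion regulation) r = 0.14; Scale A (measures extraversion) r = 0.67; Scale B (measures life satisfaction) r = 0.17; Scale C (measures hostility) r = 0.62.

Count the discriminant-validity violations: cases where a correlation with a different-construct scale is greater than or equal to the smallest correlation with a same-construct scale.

0

Convergent (same construct = extraversion): Scale A.
Smallest convergent = 0.67. Discriminant values: 0.33, 0.14, 0.17, 0.62; count ≥ 0.67 → 0.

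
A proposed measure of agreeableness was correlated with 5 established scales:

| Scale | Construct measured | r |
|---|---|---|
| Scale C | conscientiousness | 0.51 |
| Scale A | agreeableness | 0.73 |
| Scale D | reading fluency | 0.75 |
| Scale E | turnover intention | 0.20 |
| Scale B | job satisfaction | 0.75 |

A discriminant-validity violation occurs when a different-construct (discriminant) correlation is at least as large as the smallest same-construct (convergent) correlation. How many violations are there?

2

Convergent (same construct = agreeableness): Scale A.
Smallest convergent = 0.73. Discriminant values: 0.51, 0.75, 0.20, 0.75; count ≥ 0.73 → 2.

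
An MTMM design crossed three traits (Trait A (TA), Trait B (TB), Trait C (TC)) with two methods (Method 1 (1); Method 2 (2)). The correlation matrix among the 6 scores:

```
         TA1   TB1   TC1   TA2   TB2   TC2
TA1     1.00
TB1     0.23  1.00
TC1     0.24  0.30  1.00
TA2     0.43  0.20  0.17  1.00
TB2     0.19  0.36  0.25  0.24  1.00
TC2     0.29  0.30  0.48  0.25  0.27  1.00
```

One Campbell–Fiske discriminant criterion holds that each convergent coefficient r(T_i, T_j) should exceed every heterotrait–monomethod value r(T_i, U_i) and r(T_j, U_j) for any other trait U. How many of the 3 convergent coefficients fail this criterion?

Each convergent coefficient versus the relevant comparison correlations:
TA (methods 1·2): 0.43 vs {0.23, 0.24, 0.24, 0.25} → pass.
TB (methods 1·2): 0.36 vs {0.23, 0.24, 0.30, 0.27} → pass.
TC (methods 1·2): 0.48 vs {0.24, 0.25, 0.30, 0.27} → pass.
0 of 3 fail.

0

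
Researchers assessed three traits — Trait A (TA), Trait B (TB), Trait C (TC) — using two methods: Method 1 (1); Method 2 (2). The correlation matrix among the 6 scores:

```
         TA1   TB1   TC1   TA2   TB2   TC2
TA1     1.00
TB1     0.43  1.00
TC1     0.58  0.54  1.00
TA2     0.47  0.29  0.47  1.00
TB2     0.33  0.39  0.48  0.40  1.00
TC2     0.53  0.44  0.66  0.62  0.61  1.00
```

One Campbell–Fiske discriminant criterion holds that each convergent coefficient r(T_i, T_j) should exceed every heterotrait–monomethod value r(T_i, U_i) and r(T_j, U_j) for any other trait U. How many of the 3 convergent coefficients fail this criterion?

Each convergent coefficient versus the relevant comparison correlations:
TA (methods 1·2): 0.47 vs {0.43, 0.40, 0.58, 0.62} → fail.
TB (methods 1·2): 0.39 vs {0.43, 0.40, 0.54, 0.61} → fail.
TC (methods 1·2): 0.66 vs {0.58, 0.62, 0.54, 0.61} → pass.
2 of 3 fail.

2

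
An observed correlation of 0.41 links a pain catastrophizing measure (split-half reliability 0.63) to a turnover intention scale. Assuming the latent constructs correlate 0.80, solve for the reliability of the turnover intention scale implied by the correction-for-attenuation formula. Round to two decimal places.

0.42

r_true = r_obs / √(r_xx · r_yy) ⇒ 0.80 = 0.41 / √(0.63 · r_yy).
√(0.63 · r_yy) = 0.41 / 0.80 = 0.5125; 0.63 · r_yy = 0.2627; r_yy = 0.2627 / 0.63 ≈ 0.42.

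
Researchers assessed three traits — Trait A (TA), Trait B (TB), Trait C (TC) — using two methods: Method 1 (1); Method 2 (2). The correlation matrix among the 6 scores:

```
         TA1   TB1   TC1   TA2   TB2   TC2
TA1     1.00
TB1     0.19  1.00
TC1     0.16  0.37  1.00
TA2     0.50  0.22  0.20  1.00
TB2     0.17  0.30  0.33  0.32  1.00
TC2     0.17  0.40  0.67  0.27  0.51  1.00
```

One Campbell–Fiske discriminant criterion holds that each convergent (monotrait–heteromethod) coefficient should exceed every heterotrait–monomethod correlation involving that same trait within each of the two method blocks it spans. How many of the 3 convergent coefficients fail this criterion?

Convergent coefficients and their comparison sets:
TA (methods 1·2): 0.50 vs {0.19, 0.32, 0.16, 0.27} → pass.
TB (methods 1·2): 0.30 vs {0.19, 0.32, 0.37, 0.51} → fail.
TC (methods 1·2): 0.67 vs {0.16, 0.27, 0.37, 0.51} → pass.
1 of 3 fail.

1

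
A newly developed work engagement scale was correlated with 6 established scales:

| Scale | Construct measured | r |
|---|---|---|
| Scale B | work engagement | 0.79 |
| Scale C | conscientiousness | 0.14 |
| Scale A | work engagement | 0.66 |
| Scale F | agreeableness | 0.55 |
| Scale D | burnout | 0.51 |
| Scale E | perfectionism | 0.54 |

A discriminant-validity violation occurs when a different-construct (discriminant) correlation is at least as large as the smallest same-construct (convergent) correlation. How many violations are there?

0

Convergent (same construct = work engagement): Scale B, Scale A.
Smallest convergent = 0.66. Discriminant values: 0.14, 0.55, 0.51, 0.54; count ≥ 0.66 → 0.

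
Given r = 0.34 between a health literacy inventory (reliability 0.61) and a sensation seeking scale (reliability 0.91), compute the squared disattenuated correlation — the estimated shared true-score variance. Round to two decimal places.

Disattenuated r = 0.34 / √(0.61 × 0.91) = 0.34 / 0.7451 = 0.4563.
Shared true-score variance = 0.4563² = 0.2082 ≈ 0.21.

0.21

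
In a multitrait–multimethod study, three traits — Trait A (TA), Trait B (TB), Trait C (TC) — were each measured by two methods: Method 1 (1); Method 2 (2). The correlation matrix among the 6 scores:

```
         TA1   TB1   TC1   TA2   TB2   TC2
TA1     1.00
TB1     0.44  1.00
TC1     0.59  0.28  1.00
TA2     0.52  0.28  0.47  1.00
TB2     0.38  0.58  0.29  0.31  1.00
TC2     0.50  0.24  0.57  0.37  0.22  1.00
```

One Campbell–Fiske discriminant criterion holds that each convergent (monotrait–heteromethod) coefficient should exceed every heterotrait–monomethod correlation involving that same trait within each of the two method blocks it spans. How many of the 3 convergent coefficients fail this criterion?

2

Checking each validity diagonal entry against its comparison values:
TA (methods 1·2): 0.52 vs {0.44, 0.31, 0.59, 0.37} → fail.
TB (methods 1·2): 0.58 vs {0.44, 0.31, 0.28, 0.22} → pass.
TC (methods 1·2): 0.57 vs {0.59, 0.37, 0.28, 0.22} → fail.
2 of 3 fail.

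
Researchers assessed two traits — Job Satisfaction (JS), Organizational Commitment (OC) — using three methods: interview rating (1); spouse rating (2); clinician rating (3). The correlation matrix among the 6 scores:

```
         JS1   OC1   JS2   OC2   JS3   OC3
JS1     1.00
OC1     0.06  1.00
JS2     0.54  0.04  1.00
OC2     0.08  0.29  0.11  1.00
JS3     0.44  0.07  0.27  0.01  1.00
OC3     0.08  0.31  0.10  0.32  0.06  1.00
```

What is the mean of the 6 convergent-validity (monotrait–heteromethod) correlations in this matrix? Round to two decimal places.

Convergent values: 0.54, 0.44, 0.27, 0.29, 0.31, 0.32; mean = 2.17/6 = 0.36.

0.36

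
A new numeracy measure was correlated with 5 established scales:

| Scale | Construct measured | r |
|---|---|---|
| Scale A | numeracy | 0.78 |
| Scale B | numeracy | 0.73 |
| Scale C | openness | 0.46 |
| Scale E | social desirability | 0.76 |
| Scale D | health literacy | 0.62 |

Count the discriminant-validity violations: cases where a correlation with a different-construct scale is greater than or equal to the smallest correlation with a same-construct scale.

Convergent (same construct = numeracy): Scale A, Scale B.
Smallest convergent = 0.73. Discriminant values: 0.46, 0.76, 0.62; count ≥ 0.73 → 1.

1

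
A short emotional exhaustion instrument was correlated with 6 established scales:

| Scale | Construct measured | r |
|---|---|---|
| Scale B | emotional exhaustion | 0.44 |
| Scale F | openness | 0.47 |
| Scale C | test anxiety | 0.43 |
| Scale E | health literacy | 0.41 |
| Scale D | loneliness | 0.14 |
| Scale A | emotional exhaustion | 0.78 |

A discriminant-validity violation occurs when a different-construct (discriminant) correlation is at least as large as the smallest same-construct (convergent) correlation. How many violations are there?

1

Convergent (same construct = emotional exhaustion): Scale B, Scale A.
Smallest convergent = 0.44. Discriminant values: 0.47, 0.43, 0.41, 0.14; count ≥ 0.44 → 1.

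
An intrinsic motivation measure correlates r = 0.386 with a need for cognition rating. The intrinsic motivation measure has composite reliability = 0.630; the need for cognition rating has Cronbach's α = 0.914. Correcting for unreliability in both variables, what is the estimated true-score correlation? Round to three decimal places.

r_true = r_obs / √(r_xx · r_yy) = 0.386 / √(0.630 × 0.914) = 0.386 / √0.575820 = 0.386 / 0.7588 ≈ 0.509.

0.509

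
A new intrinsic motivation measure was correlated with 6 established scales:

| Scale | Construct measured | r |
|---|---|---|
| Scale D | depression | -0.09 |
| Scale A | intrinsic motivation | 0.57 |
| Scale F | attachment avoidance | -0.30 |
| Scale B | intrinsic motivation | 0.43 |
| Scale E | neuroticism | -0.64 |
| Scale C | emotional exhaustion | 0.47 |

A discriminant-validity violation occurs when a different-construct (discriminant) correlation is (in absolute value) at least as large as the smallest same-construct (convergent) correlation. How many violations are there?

Convergent (same construct = intrinsic motivation): Scale A, Scale B.
Smallest convergent = 0.43. Discriminant |r|: 0.09, 0.30, 0.64, 0.47; count ≥ 0.43 → 2.

2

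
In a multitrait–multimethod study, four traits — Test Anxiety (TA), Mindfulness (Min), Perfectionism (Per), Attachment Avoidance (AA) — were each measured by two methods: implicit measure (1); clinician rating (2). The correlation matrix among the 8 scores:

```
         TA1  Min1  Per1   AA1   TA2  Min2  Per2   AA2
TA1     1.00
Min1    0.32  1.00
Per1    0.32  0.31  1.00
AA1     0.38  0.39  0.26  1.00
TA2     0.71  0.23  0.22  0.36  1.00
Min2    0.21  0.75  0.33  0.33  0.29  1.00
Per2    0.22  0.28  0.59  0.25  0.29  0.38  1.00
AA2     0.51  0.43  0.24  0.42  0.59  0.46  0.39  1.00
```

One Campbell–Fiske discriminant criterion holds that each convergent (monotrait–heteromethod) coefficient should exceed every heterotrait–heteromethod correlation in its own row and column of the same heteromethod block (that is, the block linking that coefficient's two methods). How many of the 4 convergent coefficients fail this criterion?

Each convergent coefficient versus the relevant comparison correlations:
TA (methods 1·2): 0.71 vs {0.21, 0.23, 0.22, 0.22, 0.51, 0.36} → pass.
Min (methods 1·2): 0.75 vs {0.23, 0.21, 0.28, 0.33, 0.43, 0.33} → pass.
Per (methods 1·2): 0.59 vs {0.22, 0.22, 0.33, 0.28, 0.24, 0.25} → pass.
AA (methods 1·2): 0.42 vs {0.36, 0.51, 0.33, 0.43, 0.25, 0.24} → fail.
1 of 4 fail.

1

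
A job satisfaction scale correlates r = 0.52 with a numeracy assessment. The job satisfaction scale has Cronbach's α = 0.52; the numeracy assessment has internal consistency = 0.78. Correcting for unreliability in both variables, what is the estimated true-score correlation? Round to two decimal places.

0.82

r_true = r_obs / √(r_xx · r_yy) = 0.52 / √(0.52 × 0.78) = 0.52 / √0.4056 = 0.52 / 0.6369 ≈ 0.82.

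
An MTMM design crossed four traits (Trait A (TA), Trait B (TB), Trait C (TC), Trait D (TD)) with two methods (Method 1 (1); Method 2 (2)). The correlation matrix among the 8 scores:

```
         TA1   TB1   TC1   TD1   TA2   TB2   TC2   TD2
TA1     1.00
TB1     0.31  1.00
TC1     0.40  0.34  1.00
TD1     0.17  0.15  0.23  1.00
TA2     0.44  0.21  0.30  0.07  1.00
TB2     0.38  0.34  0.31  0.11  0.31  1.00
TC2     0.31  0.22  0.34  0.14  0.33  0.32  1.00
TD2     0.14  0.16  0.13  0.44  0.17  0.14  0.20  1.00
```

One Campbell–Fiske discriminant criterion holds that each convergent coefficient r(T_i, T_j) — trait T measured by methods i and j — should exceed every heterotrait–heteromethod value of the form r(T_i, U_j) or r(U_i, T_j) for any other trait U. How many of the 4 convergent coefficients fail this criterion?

1

Checking each validity diagonal entry against its comparison values:
TA (methods 1·2): 0.44 vs {0.38, 0.21, 0.31, 0.30, 0.14, 0.07} → pass.
TB (methods 1·2): 0.34 vs {0.21, 0.38, 0.22, 0.31, 0.16, 0.11} → fail.
TC (methods 1·2): 0.34 vs {0.30, 0.31, 0.31, 0.22, 0.13, 0.14} → pass.
TD (methods 1·2): 0.44 vs {0.07, 0.14, 0.11, 0.16, 0.14, 0.13} → pass.
1 of 4 fail.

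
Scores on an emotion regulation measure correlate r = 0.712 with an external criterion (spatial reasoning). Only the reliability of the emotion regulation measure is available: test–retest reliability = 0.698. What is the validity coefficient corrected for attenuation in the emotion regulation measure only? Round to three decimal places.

Single correction: r_c = r_obs / √r_xx = 0.712 / √0.698 = 0.712 / 0.8355 ≈ 0.852.

0.852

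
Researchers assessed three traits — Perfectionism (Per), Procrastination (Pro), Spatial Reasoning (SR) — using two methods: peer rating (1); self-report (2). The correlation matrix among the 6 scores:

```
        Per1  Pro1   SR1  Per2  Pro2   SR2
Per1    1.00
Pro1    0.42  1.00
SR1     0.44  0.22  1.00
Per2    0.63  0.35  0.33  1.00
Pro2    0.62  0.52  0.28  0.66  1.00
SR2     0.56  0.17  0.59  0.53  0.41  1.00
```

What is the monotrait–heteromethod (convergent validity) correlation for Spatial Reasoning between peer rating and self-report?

0.59

Same trait (SR), different methods: r(SR1, SR2) = 0.59.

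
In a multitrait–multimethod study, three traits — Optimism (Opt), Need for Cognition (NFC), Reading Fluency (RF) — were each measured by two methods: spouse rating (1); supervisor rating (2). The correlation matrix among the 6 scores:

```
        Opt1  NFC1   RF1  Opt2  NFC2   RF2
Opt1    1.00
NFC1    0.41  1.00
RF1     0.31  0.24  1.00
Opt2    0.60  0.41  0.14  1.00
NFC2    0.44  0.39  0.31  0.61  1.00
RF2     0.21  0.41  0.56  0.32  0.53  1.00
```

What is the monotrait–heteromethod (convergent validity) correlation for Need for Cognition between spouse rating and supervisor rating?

Same trait (NFC), different methods: r(NFC1, NFC2) = 0.39.

0.39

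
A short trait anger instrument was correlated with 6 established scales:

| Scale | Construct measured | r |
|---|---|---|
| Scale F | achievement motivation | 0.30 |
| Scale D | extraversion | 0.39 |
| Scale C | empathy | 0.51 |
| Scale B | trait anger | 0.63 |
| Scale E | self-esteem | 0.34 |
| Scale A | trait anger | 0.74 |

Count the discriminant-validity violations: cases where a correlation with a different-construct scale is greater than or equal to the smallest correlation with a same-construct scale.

Convergent (same construct = trait anger): Scale B, Scale A.
Smallest convergent = 0.63. Discriminant values: 0.30, 0.39, 0.51, 0.34; count ≥ 0.63 → 0.

0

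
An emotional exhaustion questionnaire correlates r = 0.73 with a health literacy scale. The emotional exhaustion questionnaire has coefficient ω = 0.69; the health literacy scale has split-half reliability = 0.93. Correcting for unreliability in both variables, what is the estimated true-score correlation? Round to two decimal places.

r_true = r_obs / √(r_xx · r_yy) = 0.73 / √(0.69 × 0.93) = 0.73 / √0.6417 = 0.73 / 0.8011 ≈ 0.91.

0.91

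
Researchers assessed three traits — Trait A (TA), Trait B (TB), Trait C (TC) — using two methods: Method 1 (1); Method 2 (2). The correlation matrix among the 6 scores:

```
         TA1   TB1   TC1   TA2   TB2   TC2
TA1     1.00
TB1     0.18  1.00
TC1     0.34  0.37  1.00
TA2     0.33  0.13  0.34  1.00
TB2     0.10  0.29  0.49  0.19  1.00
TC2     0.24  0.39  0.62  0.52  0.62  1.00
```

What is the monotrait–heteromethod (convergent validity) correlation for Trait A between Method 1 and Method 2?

Same trait (TA), different methods: r(TA1, TA2) = 0.33.

0.33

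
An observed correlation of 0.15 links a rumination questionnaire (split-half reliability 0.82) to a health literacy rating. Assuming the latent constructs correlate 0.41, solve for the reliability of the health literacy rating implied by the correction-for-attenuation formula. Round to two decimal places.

r_true = r_obs / √(r_xx · r_yy) ⇒ 0.41 = 0.15 / √(0.82 · r_yy).
√(0.82 · r_yy) = 0.15 / 0.41 = 0.3659; 0.82 · r_yy = 0.1339; r_yy = 0.1339 / 0.82 ≈ 0.16.

0.16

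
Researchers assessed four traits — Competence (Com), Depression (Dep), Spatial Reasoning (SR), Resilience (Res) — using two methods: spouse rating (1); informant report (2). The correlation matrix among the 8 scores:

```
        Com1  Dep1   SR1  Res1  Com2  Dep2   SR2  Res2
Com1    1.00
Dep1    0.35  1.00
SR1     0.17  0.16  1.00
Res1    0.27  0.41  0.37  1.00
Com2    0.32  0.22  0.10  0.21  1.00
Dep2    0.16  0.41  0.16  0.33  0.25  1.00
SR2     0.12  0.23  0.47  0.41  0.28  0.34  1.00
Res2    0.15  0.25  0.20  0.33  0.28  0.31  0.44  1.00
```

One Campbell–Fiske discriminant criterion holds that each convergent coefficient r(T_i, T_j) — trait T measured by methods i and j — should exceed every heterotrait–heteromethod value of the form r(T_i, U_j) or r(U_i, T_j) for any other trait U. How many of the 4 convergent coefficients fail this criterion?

1

Convergent coefficients and their comparison sets:
Com (methods 1·2): 0.32 vs {0.16, 0.22, 0.12, 0.10, 0.15, 0.21} → pass.
Dep (methods 1·2): 0.41 vs {0.22, 0.16, 0.23, 0.16, 0.25, 0.33} → pass.
SR (methods 1·2): 0.47 vs {0.10, 0.12, 0.16, 0.23, 0.20, 0.41} → pass.
Res (methods 1·2): 0.33 vs {0.21, 0.15, 0.33, 0.25, 0.41, 0.20} → fail.
1 of 4 fail.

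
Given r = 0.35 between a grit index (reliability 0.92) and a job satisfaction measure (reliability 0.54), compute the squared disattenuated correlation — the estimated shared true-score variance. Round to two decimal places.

Disattenuated r = 0.35 / √(0.92 × 0.54) = 0.35 / 0.7048 = 0.4966.
Shared true-score variance = 0.4966² = 0.2466 ≈ 0.25.

0.25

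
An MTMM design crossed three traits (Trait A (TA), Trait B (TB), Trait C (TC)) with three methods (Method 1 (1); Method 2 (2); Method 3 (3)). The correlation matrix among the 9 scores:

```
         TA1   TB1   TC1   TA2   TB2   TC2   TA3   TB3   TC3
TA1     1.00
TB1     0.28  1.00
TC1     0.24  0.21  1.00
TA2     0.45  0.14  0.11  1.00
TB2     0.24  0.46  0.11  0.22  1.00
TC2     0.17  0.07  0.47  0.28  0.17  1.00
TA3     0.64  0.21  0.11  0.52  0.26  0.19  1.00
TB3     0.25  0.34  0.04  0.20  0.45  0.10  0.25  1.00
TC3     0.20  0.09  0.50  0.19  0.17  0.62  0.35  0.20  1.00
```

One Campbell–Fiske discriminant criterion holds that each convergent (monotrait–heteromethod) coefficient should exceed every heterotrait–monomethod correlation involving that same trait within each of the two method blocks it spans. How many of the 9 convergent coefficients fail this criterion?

Convergent coefficients and their comparison sets:
TA (methods 1·2): 0.45 vs {0.28, 0.22, 0.24, 0.28} → pass.
TA (methods 1·3): 0.64 vs {0.28, 0.25, 0.24, 0.35} → pass.
TA (methods 2·3): 0.52 vs {0.22, 0.25, 0.28, 0.35} → pass.
TB (methods 1·2): 0.46 vs {0.28, 0.22, 0.21, 0.17} → pass.
TB (methods 1·3): 0.34 vs {0.28, 0.25, 0.21, 0.20} → pass.
TB (methods 2·3): 0.45 vs {0.22, 0.25, 0.17, 0.20} → pass.
TC (methods 1·2): 0.47 vs {0.24, 0.28, 0.21, 0.17} → pass.
TC (methods 1·3): 0.50 vs {0.24, 0.35, 0.21, 0.20} → pass.
TC (methods 2·3): 0.62 vs {0.28, 0.35, 0.17, 0.20} → pass.
0 of 9 fail.

0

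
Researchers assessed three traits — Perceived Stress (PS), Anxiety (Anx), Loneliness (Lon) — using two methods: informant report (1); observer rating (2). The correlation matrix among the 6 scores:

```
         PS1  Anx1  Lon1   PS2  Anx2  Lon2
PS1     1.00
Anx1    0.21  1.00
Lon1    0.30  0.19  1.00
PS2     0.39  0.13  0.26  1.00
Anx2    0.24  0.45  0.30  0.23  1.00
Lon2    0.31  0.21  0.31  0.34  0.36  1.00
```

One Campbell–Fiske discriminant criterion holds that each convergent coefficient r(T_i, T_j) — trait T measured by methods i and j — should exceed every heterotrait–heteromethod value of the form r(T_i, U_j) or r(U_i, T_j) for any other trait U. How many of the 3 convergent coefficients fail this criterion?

Each convergent coefficient versus the relevant comparison correlations:
PS (methods 1·2): 0.39 vs {0.24, 0.13, 0.31, 0.26} → pass.
Anx (methods 1·2): 0.45 vs {0.13, 0.24, 0.21, 0.30} → pass.
Lon (methods 1·2): 0.31 vs {0.26, 0.31, 0.30, 0.21} → fail.
1 of 3 fail.

1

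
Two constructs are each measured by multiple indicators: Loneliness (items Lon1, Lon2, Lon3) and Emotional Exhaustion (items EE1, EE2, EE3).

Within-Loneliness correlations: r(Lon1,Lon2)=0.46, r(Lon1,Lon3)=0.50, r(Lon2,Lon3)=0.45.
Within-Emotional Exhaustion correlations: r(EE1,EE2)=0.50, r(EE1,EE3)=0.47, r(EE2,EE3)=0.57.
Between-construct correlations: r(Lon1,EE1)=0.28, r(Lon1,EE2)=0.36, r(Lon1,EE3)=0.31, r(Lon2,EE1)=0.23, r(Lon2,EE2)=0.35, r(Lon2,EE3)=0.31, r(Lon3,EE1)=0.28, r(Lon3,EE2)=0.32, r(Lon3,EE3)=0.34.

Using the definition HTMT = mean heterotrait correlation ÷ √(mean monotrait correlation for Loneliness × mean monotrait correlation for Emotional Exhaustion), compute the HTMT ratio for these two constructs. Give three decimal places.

Mean between = 2.78/9 = 0.3089.
Mean within-Lon = 1.41/3 = 0.4700; mean within-EE = 1.54/3 = 0.5133.
Geometric mean = √(0.4700 × 0.5133) = 0.4912.
HTMT = 0.3089 / 0.4912 = 0.629.

0.629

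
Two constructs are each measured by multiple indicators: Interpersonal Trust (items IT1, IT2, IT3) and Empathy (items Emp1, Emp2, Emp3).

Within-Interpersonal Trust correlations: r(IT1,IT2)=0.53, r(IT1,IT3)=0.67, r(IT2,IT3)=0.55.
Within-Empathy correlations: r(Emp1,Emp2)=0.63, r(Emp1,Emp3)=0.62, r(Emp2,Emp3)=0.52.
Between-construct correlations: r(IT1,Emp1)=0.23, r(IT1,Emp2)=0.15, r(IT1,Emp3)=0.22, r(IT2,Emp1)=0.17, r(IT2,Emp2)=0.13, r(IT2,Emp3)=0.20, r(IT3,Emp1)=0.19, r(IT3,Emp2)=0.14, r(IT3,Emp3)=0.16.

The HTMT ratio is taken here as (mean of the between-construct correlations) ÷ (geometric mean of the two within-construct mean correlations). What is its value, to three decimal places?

Mean heterotrait r = 1.59/9 = 0.1767.
Mean within-IT = 1.75/3 = 0.5833; mean within-Emp = 1.77/3 = 0.5900.
Geometric mean = √(0.5833 × 0.5900) = 0.5866.
HTMT = 0.1767 / 0.5866 = 0.301.

0.301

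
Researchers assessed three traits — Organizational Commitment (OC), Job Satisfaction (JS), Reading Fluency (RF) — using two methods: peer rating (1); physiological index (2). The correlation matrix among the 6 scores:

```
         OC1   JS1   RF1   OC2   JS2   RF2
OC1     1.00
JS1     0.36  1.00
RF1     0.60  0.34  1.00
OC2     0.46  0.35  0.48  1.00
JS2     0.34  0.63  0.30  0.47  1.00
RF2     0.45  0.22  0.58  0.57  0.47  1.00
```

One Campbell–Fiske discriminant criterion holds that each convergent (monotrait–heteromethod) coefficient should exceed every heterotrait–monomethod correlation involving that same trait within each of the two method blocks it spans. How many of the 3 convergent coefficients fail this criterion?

2

Convergent coefficients and their comparison sets:
OC (methods 1·2): 0.46 vs {0.36, 0.47, 0.60, 0.57} → fail.
JS (methods 1·2): 0.63 vs {0.36, 0.47, 0.34, 0.47} → pass.
RF (methods 1·2): 0.58 vs {0.60, 0.57, 0.34, 0.47} → fail.
2 of 3 fail.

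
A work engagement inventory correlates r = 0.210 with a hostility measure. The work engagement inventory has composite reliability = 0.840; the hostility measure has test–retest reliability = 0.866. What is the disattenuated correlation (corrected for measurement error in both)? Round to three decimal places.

r_true = r_obs / √(r_xx · r_yy) = 0.210 / √(0.840 × 0.866) = 0.210 / √0.727440 = 0.210 / 0.8529 ≈ 0.246.

0.246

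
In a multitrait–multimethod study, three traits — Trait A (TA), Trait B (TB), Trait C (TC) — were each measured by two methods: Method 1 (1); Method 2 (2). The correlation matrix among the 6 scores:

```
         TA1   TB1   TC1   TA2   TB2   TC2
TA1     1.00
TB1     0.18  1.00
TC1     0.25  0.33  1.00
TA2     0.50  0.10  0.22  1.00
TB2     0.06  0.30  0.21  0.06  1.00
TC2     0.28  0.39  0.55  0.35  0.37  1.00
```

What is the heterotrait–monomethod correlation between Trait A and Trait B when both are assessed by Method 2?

Different traits, same method: r(TA2, TB2) = 0.06.

0.06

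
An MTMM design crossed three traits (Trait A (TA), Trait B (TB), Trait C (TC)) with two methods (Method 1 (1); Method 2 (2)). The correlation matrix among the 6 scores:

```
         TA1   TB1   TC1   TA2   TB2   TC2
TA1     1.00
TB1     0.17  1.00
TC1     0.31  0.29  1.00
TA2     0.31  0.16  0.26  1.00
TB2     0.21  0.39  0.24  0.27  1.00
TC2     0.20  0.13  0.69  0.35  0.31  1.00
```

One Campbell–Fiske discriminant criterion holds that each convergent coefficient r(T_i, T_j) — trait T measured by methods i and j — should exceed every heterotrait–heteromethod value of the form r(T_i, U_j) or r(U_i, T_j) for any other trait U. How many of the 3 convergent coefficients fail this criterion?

Each convergent coefficient versus the relevant comparison correlations:
TA (methods 1·2): 0.31 vs {0.21, 0.16, 0.20, 0.26} → pass.
TB (methods 1·2): 0.39 vs {0.16, 0.21, 0.13, 0.24} → pass.
TC (methods 1·2): 0.69 vs {0.26, 0.20, 0.24, 0.13} → pass.
0 of 3 fail.

0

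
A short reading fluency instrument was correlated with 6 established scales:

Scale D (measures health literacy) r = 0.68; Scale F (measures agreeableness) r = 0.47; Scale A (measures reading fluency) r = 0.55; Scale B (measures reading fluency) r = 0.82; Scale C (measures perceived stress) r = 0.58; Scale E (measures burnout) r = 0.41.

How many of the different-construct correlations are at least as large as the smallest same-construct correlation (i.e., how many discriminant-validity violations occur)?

Convergent (same construct = reading fluency): Scale A, Scale B.
Smallest convergent = 0.55. Discriminant values: 0.68, 0.47, 0.58, 0.41; count ≥ 0.55 → 2.

2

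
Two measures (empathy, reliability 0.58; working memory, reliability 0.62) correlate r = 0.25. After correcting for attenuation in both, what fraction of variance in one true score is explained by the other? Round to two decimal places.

Disattenuated r = 0.25 / √(0.58 × 0.62) = 0.25 / 0.5997 = 0.4169.
Shared true-score variance = 0.4169² = 0.1738 ≈ 0.17.

0.17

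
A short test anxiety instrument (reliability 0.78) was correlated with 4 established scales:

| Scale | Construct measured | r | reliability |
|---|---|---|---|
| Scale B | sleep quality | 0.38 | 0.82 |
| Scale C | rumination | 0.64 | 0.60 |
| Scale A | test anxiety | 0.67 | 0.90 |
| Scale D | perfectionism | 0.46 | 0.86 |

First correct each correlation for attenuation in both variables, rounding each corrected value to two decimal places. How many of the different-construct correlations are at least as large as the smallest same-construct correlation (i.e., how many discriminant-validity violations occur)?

Disattenuated r (r / √(r_scale · r_new)):
  Scale B (disc): 0.38 / √(0.82·0.78) = 0.48
  Scale C (disc): 0.64 / √(0.60·0.78) = 0.94
  Scale A (conv): 0.67 / √(0.90·0.78) = 0.80
  Scale D (disc): 0.46 / √(0.86·0.78) = 0.56
Smallest convergent = 0.80. Discriminant values: 0.48, 0.94, 0.56; count ≥ 0.80 → 1.

1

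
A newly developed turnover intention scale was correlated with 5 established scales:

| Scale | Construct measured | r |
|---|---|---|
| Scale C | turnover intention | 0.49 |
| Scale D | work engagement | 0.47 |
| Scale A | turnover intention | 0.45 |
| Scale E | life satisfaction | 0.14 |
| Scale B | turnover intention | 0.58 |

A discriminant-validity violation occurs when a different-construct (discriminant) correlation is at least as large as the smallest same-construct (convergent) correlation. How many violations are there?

1

Convergent (same construct = turnover intention): Scale C, Scale A, Scale B.
Smallest convergent = 0.45. Discriminant values: 0.47, 0.14; count ≥ 0.45 → 1.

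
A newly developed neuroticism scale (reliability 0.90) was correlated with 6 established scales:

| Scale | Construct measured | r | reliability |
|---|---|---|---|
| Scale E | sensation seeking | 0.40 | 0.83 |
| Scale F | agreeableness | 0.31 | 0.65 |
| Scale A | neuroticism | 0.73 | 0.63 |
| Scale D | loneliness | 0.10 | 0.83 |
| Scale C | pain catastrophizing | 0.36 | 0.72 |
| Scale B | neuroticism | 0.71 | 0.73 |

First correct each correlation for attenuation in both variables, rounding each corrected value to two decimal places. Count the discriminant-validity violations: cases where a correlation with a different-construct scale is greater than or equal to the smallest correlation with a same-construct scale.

Disattenuated r (r / √(r_scale · r_new)):
  Scale E (disc): 0.40 / √(0.83·0.90) = 0.46
  Scale F (disc): 0.31 / √(0.65·0.90) = 0.41
  Scale A (conv): 0.73 / √(0.63·0.90) = 0.97
  Scale D (disc): 0.10 / √(0.83·0.90) = 0.12
  Scale C (disc): 0.36 / √(0.72·0.90) = 0.45
  Scale B (conv): 0.71 / √(0.73·0.90) = 0.88
Smallest convergent = 0.88. Discriminant values: 0.46, 0.41, 0.12, 0.45; count ≥ 0.88 → 0.

0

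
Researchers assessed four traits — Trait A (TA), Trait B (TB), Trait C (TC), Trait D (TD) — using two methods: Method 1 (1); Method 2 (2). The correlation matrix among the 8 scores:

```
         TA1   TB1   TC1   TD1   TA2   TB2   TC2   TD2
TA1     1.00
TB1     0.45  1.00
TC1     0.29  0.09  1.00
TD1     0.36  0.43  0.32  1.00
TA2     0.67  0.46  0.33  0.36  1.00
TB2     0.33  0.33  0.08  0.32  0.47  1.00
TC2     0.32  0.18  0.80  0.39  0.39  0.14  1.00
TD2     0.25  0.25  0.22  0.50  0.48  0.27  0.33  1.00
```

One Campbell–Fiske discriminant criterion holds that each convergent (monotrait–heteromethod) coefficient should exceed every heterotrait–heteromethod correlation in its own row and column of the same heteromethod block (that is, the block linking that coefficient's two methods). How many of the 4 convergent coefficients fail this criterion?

1

Convergent coefficients and their comparison sets:
TA (methods 1·2): 0.67 vs {0.33, 0.46, 0.32, 0.33, 0.25, 0.36} → pass.
TB (methods 1·2): 0.33 vs {0.46, 0.33, 0.18, 0.08, 0.25, 0.32} → fail.
TC (methods 1·2): 0.80 vs {0.33, 0.32, 0.08, 0.18, 0.22, 0.39} → pass.
TD (methods 1·2): 0.50 vs {0.36, 0.25, 0.32, 0.25, 0.39, 0.22} → pass.
1 of 4 fail.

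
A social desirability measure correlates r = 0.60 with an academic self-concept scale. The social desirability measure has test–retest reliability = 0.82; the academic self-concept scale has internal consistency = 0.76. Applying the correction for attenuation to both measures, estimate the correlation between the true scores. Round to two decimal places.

r_true = r_obs / √(r_xx · r_yy) = 0.60 / √(0.82 × 0.76) = 0.60 / √0.6232 = 0.60 / 0.7894 ≈ 0.76.

0.76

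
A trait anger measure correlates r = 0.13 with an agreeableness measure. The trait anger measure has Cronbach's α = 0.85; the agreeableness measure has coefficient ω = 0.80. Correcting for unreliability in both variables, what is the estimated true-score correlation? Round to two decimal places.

r_true = r_obs / √(r_xx · r_yy) = 0.13 / √(0.85 × 0.80) = 0.13 / √0.6800 = 0.13 / 0.8246 ≈ 0.16.

0.16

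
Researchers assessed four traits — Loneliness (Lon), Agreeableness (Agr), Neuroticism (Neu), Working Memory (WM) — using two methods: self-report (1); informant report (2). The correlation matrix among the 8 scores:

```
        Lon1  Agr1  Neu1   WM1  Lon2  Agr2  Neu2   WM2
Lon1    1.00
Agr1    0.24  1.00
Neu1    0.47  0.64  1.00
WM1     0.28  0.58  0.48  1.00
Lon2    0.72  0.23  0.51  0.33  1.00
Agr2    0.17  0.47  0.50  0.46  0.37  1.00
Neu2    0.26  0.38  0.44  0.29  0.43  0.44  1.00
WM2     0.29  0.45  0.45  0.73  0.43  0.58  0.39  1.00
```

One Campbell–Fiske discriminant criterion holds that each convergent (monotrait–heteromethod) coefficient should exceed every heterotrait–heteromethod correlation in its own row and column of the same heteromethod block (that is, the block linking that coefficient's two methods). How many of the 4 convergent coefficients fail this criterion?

2

Each convergent coefficient versus the relevant comparison correlations:
Lon (methods 1·2): 0.72 vs {0.17, 0.23, 0.26, 0.51, 0.29, 0.33} → pass.
Agr (methods 1·2): 0.47 vs {0.23, 0.17, 0.38, 0.50, 0.45, 0.46} → fail.
Neu (methods 1·2): 0.44 vs {0.51, 0.26, 0.50, 0.38, 0.45, 0.29} → fail.
WM (methods 1·2): 0.73 vs {0.33, 0.29, 0.46, 0.45, 0.29, 0.45} → pass.
2 of 4 fail.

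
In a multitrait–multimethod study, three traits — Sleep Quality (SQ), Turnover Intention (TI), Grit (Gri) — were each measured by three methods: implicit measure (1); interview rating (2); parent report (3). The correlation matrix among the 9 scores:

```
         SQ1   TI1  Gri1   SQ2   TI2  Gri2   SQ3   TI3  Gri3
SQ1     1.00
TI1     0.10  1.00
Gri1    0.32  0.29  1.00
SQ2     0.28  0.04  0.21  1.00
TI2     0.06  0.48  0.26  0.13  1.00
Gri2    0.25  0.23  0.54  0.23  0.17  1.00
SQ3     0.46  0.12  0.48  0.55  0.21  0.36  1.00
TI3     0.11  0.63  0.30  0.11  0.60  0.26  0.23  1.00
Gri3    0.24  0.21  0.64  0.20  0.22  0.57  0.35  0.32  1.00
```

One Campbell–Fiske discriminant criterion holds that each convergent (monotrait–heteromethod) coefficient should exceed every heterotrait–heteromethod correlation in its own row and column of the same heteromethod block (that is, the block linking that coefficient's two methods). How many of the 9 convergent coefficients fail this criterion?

1

Each convergent coefficient versus the relevant comparison correlations:
SQ (methods 1·2): 0.28 vs {0.06, 0.04, 0.25, 0.21} → pass.
SQ (methods 1·3): 0.46 vs {0.11, 0.12, 0.24, 0.48} → fail.
SQ (methods 2·3): 0.55 vs {0.11, 0.21, 0.20, 0.36} → pass.
TI (methods 1·2): 0.48 vs {0.04, 0.06, 0.23, 0.26} → pass.
TI (methods 1·3): 0.63 vs {0.12, 0.11, 0.21, 0.30} → pass.
TI (methods 2·3): 0.60 vs {0.21, 0.11, 0.22, 0.26} → pass.
Gri (methods 1·2): 0.54 vs {0.21, 0.25, 0.26, 0.23} → pass.
Gri (methods 1·3): 0.64 vs {0.48, 0.24, 0.30, 0.21} → pass.
Gri (methods 2·3): 0.57 vs {0.36, 0.20, 0.26, 0.22} → pass.
1 of 9 fail.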